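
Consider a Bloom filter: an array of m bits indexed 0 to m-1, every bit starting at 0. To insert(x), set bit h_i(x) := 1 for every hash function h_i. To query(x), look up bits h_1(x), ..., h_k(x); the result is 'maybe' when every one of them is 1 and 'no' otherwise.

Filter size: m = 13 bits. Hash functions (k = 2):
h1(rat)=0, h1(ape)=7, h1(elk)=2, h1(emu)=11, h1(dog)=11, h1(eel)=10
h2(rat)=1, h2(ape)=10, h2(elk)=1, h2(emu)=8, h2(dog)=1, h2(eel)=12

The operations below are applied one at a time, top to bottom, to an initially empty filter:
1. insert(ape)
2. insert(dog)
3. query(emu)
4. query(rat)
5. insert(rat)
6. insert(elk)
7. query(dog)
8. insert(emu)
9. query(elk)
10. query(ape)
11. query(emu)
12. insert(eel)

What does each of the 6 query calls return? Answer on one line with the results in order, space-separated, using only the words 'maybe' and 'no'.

Start: bits=0000000000000
Op 1: insert ape -> sets bits 7 10 -> bits=0000000100100
Op 2: insert dog -> sets bits 1 11 -> bits=0100000100110
Op 3: query emu -> checks bit8=0, bit11=1 (has a 0) -> no
Op 4: query rat -> checks bit0=0, bit1=1 (has a 0) -> no
Op 5: insert rat -> sets bits 0 1 -> bits=1100000100110
Op 6: insert elk -> sets bits 1 2 -> bits=1110000100110
Op 7: query dog -> checks bit1=1, bit11=1 (all 1) -> maybe
Op 8: insert emu -> sets bits 8 11 -> bits=1110000110110
Op 9: query elk -> checks bit1=1, bit2=1 (all 1) -> maybe
Op 10: query ape -> checks bit7=1, bit10=1 (all 1) -> maybe
Op 11: query emu -> checks bit8=1, bit11=1 (all 1) -> maybe
Op 12: insert eel -> sets bits 10 12 -> bits=1110000110111
Query results in order: no no maybe maybe maybe maybe

Answer: no no maybe maybe maybe maybe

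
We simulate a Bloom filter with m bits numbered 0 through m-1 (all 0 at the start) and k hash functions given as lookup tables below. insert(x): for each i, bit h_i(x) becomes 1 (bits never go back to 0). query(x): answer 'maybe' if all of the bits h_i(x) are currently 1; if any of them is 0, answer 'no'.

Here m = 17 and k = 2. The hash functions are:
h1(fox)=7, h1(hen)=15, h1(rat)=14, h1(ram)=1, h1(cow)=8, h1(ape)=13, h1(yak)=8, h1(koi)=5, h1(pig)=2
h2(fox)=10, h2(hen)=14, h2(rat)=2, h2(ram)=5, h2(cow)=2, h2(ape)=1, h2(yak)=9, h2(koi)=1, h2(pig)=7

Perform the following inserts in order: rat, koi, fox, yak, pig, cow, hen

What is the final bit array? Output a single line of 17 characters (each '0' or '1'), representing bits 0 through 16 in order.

Start: bits=00000000000000000
After insert 'rat': sets bits 2 14 -> bits=00100000000000100
After insert 'koi': sets bits 1 5 -> bits=01100100000000100
After insert 'fox': sets bits 7 10 -> bits=01100101001000100
After insert 'yak': sets bits 8 9 -> bits=01100101111000100
After insert 'pig': sets bits 2 7 -> bits=01100101111000100
After insert 'cow': sets bits 2 8 -> bits=01100101111000100
After insert 'hen': sets bits 14 15 -> bits=01100101111000110

Answer: 01100101111000110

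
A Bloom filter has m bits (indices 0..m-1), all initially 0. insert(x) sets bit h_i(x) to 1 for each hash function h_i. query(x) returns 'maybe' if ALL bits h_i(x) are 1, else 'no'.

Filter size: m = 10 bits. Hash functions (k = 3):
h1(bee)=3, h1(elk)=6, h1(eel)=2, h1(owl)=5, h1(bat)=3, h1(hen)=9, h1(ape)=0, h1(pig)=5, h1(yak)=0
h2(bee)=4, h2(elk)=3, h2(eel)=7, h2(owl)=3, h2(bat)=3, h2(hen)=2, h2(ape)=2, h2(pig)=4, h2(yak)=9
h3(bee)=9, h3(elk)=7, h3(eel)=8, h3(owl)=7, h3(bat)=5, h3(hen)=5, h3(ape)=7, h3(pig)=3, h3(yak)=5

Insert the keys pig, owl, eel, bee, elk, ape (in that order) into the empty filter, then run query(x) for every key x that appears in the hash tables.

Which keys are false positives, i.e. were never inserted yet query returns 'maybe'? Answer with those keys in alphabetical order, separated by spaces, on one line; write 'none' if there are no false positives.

Answer: bat hen yak

Derivation:
Start: bits=0000000000
After insert 'pig': sets bits 3 4 5 -> bits=0001110000
After insert 'owl': sets bits 3 5 7 -> bits=0001110100
After insert 'eel': sets bits 2 7 8 -> bits=0011110110
After insert 'bee': sets bits 3 4 9 -> bits=0011110111
After insert 'elk': sets bits 3 6 7 -> bits=0011111111
After insert 'ape': sets bits 0 2 7 -> bits=1011111111
Not inserted: bat hen yak — query each against bits=1011111111:
query bat: checks bit3=1, bit5=1 (all 1) -> maybe => FALSE POSITIVE
query hen: checks bit2=1, bit5=1, bit9=1 (all 1) -> maybe => FALSE POSITIVE
query yak: checks bit0=1, bit5=1, bit9=1 (all 1) -> maybe => FALSE POSITIVE
False positives (alphabetical): bat hen yak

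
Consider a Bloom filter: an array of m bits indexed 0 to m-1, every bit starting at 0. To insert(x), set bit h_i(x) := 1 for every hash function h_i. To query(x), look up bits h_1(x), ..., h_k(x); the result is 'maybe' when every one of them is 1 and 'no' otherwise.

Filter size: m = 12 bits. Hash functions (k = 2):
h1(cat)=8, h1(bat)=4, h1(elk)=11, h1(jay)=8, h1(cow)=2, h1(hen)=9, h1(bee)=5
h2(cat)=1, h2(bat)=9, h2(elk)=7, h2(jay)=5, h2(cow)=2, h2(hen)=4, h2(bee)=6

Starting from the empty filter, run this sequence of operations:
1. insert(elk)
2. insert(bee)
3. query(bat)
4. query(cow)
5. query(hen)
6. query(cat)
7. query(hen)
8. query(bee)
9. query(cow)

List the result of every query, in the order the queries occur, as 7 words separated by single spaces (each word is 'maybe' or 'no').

Start: bits=000000000000
Op 1: insert elk -> sets bits 7 11 -> bits=000000010001
Op 2: insert bee -> sets bits 5 6 -> bits=000001110001
Op 3: query bat -> checks bit4=0, bit9=0 (has a 0) -> no
Op 4: query cow -> checks bit2=0 (has a 0) -> no
Op 5: query hen -> checks bit4=0, bit9=0 (has a 0) -> no
Op 6: query cat -> checks bit1=0, bit8=0 (has a 0) -> no
Op 7: query hen -> checks bit4=0, bit9=0 (has a 0) -> no
Op 8: query bee -> checks bit5=1, bit6=1 (all 1) -> maybe
Op 9: query cow -> checks bit2=0 (has a 0) -> no
Query results in order: no no no no no maybe no

Answer: no no no no no maybe no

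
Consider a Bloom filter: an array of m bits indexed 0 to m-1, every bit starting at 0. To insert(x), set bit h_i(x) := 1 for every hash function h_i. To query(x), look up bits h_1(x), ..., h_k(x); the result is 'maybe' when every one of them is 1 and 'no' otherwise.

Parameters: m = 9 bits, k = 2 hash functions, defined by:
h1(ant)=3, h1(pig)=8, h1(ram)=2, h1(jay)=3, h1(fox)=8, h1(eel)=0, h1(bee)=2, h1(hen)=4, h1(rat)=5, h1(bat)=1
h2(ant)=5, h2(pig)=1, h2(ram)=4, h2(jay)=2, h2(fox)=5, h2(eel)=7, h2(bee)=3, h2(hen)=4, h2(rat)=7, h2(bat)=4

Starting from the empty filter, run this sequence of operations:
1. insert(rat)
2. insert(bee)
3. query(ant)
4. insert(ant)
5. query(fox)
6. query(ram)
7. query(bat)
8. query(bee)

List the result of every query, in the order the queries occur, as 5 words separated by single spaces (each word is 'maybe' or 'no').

Answer: maybe no no no maybe

Derivation:
Start: bits=000000000
Op 1: insert rat -> sets bits 5 7 -> bits=000001010
Op 2: insert bee -> sets bits 2 3 -> bits=001101010
Op 3: query ant -> checks bit3=1, bit5=1 (all 1) -> maybe
Op 4: insert ant -> sets bits 3 5 -> bits=001101010
Op 5: query fox -> checks bit5=1, bit8=0 (has a 0) -> no
Op 6: query ram -> checks bit2=1, bit4=0 (has a 0) -> no
Op 7: query bat -> checks bit1=0, bit4=0 (has a 0) -> no
Op 8: query bee -> checks bit2=1, bit3=1 (all 1) -> maybe
Query results in order: maybe no no no maybe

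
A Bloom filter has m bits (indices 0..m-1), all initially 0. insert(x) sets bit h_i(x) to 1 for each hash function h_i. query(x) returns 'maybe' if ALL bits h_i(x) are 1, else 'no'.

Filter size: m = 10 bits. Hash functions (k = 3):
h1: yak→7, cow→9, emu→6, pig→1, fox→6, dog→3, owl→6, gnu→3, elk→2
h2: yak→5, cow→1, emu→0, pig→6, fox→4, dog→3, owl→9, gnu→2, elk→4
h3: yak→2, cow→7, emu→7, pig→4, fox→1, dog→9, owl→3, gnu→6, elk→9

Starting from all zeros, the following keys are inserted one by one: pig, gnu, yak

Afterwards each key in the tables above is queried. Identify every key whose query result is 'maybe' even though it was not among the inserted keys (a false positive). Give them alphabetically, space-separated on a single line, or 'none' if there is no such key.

Answer: fox

Derivation:
Start: bits=0000000000
After insert 'pig': sets bits 1 4 6 -> bits=0100101000
After insert 'gnu': sets bits 2 3 6 -> bits=0111101000
After insert 'yak': sets bits 2 5 7 -> bits=0111111100
Not inserted: cow dog elk emu fox owl — query each against bits=0111111100:
query cow: checks bit1=1, bit7=1, bit9=0 (has a 0) -> no => not a false positive
query dog: checks bit3=1, bit9=0 (has a 0) -> no => not a false positive
query elk: checks bit2=1, bit4=1, bit9=0 (has a 0) -> no => not a false positive
query emu: checks bit0=0, bit6=1, bit7=1 (has a 0) -> no => not a false positive
query fox: checks bit1=1, bit4=1, bit6=1 (all 1) -> maybe => FALSE POSITIVE
query owl: checks bit3=1, bit6=1, bit9=0 (has a 0) -> no => not a false positive
False positives (alphabetical): fox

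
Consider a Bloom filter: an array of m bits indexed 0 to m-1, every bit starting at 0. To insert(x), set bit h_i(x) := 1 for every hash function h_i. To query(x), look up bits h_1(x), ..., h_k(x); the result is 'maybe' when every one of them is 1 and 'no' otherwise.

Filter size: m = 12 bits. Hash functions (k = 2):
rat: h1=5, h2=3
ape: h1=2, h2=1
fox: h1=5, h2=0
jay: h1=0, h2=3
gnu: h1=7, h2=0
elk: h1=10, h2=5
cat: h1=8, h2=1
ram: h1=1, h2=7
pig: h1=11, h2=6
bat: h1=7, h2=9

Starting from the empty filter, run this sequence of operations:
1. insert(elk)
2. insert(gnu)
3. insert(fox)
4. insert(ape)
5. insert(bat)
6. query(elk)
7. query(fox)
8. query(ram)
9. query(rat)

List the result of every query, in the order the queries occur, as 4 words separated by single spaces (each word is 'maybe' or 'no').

Start: bits=000000000000
Op 1: insert elk -> sets bits 5 10 -> bits=000001000010
Op 2: insert gnu -> sets bits 0 7 -> bits=100001010010
Op 3: insert fox -> sets bits 0 5 -> bits=100001010010
Op 4: insert ape -> sets bits 1 2 -> bits=111001010010
Op 5: insert bat -> sets bits 7 9 -> bits=111001010110
Op 6: query elk -> checks bit5=1, bit10=1 (all 1) -> maybe
Op 7: query fox -> checks bit0=1, bit5=1 (all 1) -> maybe
Op 8: query ram -> checks bit1=1, bit7=1 (all 1) -> maybe
Op 9: query rat -> checks bit3=0, bit5=1 (has a 0) -> no
Query results in order: maybe maybe maybe no

Answer: maybe maybe maybe no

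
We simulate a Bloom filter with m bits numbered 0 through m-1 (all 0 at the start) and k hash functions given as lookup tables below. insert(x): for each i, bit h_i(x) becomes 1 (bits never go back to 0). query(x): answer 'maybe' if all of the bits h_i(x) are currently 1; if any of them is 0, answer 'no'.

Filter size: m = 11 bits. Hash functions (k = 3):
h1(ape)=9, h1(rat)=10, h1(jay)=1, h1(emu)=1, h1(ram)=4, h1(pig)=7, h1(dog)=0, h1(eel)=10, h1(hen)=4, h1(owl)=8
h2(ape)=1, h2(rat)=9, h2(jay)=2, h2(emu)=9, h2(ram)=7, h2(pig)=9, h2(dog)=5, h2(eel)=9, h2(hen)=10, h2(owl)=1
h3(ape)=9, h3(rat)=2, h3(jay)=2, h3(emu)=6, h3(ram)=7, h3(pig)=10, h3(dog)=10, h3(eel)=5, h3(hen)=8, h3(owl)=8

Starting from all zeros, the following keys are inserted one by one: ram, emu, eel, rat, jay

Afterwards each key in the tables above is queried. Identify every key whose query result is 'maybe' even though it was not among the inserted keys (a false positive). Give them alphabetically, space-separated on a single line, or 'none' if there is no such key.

Start: bits=00000000000
After insert 'ram': sets bits 4 7 -> bits=00001001000
After insert 'emu': sets bits 1 6 9 -> bits=01001011010
After insert 'eel': sets bits 5 9 10 -> bits=01001111011
After insert 'rat': sets bits 2 9 10 -> bits=01101111011
After insert 'jay': sets bits 1 2 -> bits=01101111011
Not inserted: ape dog hen owl pig — query each against bits=01101111011:
query ape: checks bit1=1, bit9=1 (all 1) -> maybe => FALSE POSITIVE
query dog: checks bit0=0, bit5=1, bit10=1 (has a 0) -> no => not a false positive
query hen: checks bit4=1, bit8=0, bit10=1 (has a 0) -> no => not a false positive
query owl: checks bit1=1, bit8=0 (has a 0) -> no => not a false positive
query pig: checks bit7=1, bit9=1, bit10=1 (all 1) -> maybe => FALSE POSITIVE
False positives (alphabetical): ape pig

Answer: ape pig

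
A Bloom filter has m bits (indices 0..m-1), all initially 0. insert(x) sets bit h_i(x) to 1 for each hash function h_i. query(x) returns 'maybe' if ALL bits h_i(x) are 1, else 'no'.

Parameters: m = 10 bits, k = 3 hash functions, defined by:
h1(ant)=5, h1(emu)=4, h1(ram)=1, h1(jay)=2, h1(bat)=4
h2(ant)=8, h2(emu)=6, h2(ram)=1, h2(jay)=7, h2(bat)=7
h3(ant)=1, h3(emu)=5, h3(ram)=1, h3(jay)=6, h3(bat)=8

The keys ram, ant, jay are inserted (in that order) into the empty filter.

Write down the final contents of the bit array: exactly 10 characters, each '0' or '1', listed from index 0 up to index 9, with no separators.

Answer: 0110011110

Derivation:
Start: bits=0000000000
After insert 'ram': sets bits 1 -> bits=0100000000
After insert 'ant': sets bits 1 5 8 -> bits=0100010010
After insert 'jay': sets bits 2 6 7 -> bits=0110011110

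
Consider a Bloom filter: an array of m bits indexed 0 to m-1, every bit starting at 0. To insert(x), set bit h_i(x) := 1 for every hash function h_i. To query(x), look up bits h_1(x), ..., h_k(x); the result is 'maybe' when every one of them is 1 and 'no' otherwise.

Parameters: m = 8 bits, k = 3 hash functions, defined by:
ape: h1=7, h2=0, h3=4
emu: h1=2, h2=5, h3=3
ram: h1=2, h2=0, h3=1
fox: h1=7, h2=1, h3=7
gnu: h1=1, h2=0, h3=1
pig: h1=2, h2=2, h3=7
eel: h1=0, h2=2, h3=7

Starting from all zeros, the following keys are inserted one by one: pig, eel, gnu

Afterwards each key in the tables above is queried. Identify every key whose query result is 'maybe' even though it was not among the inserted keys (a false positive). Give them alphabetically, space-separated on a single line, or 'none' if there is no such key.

Answer: fox ram

Derivation:
Start: bits=00000000
After insert 'pig': sets bits 2 7 -> bits=00100001
After insert 'eel': sets bits 0 2 7 -> bits=10100001
After insert 'gnu': sets bits 0 1 -> bits=11100001
Not inserted: ape emu fox ram — query each against bits=11100001:
query ape: checks bit0=1, bit4=0, bit7=1 (has a 0) -> no => not a false positive
query emu: checks bit2=1, bit3=0, bit5=0 (has a 0) -> no => not a false positive
query fox: checks bit1=1, bit7=1 (all 1) -> maybe => FALSE POSITIVE
query ram: checks bit0=1, bit1=1, bit2=1 (all 1) -> maybe => FALSE POSITIVE
False positives (alphabetical): fox ram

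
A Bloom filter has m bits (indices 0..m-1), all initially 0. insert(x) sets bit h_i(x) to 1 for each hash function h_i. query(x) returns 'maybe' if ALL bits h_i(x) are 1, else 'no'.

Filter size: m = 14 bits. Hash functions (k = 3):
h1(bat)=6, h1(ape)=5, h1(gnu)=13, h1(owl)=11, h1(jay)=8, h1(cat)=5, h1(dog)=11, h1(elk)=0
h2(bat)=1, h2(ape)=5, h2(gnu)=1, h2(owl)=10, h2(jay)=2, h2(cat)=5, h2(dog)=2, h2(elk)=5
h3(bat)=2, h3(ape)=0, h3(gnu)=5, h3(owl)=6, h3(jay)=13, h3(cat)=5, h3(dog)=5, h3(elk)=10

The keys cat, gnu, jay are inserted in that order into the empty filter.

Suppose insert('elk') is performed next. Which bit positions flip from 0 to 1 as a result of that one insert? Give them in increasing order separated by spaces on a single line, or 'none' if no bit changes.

Start: bits=00000000000000
After insert 'cat': sets bits 5 -> bits=00000100000000
After insert 'gnu': sets bits 1 5 13 -> bits=01000100000001
After insert 'jay': sets bits 2 8 13 -> bits=01100100100001
insert 'elk' would touch bits 0 5 10; currently bit0=0, bit5=1, bit10=0
Bits that are 0 among those (would change 0->1): 0 10

Answer: 0 10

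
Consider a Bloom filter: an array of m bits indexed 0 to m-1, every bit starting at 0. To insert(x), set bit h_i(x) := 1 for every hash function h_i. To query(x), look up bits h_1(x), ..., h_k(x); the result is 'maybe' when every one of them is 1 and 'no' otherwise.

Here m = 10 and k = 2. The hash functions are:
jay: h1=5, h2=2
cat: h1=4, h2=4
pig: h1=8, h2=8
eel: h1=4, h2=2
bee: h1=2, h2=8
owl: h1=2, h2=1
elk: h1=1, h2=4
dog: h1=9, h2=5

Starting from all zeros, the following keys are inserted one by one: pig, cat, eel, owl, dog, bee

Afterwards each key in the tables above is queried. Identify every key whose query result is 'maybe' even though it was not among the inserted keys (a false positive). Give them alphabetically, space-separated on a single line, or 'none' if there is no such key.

Start: bits=0000000000
After insert 'pig': sets bits 8 -> bits=0000000010
After insert 'cat': sets bits 4 -> bits=0000100010
After insert 'eel': sets bits 2 4 -> bits=0010100010
After insert 'owl': sets bits 1 2 -> bits=0110100010
After insert 'dog': sets bits 5 9 -> bits=0110110011
After insert 'bee': sets bits 2 8 -> bits=0110110011
Not inserted: elk jay — query each against bits=0110110011:
query elk: checks bit1=1, bit4=1 (all 1) -> maybe => FALSE POSITIVE
query jay: checks bit2=1, bit5=1 (all 1) -> maybe => FALSE POSITIVE
False positives (alphabetical): elk jay

Answer: elk jay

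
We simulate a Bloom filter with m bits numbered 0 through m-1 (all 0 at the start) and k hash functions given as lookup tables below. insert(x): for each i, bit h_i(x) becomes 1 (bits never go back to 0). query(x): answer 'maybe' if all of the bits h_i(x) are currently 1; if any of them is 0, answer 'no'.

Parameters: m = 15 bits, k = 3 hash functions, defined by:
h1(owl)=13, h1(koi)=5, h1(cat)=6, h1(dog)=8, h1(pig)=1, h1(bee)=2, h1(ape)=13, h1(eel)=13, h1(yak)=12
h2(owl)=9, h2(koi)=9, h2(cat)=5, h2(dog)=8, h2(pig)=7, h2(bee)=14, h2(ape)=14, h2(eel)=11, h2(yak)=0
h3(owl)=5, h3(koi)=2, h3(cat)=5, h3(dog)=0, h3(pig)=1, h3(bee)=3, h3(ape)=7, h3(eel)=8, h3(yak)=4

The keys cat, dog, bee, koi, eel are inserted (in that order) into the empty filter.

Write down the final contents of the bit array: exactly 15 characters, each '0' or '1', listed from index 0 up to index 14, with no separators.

Answer: 101101101101011

Derivation:
Start: bits=000000000000000
After insert 'cat': sets bits 5 6 -> bits=000001100000000
After insert 'dog': sets bits 0 8 -> bits=100001101000000
After insert 'bee': sets bits 2 3 14 -> bits=101101101000001
After insert 'koi': sets bits 2 5 9 -> bits=101101101100001
After insert 'eel': sets bits 8 11 13 -> bits=101101101101011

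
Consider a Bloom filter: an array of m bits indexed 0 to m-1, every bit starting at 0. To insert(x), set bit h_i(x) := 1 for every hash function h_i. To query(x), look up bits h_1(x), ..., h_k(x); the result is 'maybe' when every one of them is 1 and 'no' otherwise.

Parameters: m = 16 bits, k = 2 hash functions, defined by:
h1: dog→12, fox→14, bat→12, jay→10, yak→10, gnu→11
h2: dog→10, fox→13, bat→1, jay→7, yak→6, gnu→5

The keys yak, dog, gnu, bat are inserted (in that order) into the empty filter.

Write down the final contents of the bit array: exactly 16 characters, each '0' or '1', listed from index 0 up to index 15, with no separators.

Answer: 0100011000111000

Derivation:
Start: bits=0000000000000000
After insert 'yak': sets bits 6 10 -> bits=0000001000100000
After insert 'dog': sets bits 10 12 -> bits=0000001000101000
After insert 'gnu': sets bits 5 11 -> bits=0000011000111000
After insert 'bat': sets bits 1 12 -> bits=0100011000111000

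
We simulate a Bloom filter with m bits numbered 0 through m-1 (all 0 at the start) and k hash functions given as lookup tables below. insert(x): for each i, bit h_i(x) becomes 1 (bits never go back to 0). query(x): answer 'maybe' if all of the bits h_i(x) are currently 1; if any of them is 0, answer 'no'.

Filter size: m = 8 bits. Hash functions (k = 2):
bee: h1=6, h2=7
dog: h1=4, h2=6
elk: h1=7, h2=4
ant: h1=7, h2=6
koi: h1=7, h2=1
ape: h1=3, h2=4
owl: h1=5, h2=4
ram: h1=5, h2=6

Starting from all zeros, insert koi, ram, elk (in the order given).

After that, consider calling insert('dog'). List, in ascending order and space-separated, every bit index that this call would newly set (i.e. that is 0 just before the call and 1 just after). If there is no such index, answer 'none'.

Answer: none

Derivation:
Start: bits=00000000
After insert 'koi': sets bits 1 7 -> bits=01000001
After insert 'ram': sets bits 5 6 -> bits=01000111
After insert 'elk': sets bits 4 7 -> bits=01001111
insert 'dog' would touch bits 4 6; currently bit4=1, bit6=1
Bits that are 0 among those (would change 0->1): none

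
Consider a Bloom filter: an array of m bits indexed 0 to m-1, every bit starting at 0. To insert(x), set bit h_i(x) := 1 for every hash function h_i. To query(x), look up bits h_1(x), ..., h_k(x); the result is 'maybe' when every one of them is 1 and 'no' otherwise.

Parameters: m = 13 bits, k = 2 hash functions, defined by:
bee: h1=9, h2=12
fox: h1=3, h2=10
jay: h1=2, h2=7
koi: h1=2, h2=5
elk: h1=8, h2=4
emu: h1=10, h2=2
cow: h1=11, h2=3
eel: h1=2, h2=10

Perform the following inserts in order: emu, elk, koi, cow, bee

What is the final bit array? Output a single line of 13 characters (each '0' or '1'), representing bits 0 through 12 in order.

Start: bits=0000000000000
After insert 'emu': sets bits 2 10 -> bits=0010000000100
After insert 'elk': sets bits 4 8 -> bits=0010100010100
After insert 'koi': sets bits 2 5 -> bits=0010110010100
After insert 'cow': sets bits 3 11 -> bits=0011110010110
After insert 'bee': sets bits 9 12 -> bits=0011110011111

Answer: 0011110011111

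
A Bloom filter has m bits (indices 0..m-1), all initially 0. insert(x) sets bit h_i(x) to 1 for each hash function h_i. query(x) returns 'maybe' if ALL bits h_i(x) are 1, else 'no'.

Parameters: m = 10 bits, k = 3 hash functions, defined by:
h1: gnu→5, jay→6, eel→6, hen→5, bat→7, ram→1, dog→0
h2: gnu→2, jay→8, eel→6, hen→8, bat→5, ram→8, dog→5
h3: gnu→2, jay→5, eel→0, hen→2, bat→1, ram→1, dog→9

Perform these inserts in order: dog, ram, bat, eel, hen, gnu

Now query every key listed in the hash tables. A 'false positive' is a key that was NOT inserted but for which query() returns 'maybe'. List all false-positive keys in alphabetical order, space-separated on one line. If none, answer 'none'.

Answer: jay

Derivation:
Start: bits=0000000000
After insert 'dog': sets bits 0 5 9 -> bits=1000010001
After insert 'ram': sets bits 1 8 -> bits=1100010011
After insert 'bat': sets bits 1 5 7 -> bits=1100010111
After insert 'eel': sets bits 0 6 -> bits=1100011111
After insert 'hen': sets bits 2 5 8 -> bits=1110011111
After insert 'gnu': sets bits 2 5 -> bits=1110011111
Not inserted: jay — query each against bits=1110011111:
query jay: checks bit5=1, bit6=1, bit8=1 (all 1) -> maybe => FALSE POSITIVE
False positives (alphabetical): jay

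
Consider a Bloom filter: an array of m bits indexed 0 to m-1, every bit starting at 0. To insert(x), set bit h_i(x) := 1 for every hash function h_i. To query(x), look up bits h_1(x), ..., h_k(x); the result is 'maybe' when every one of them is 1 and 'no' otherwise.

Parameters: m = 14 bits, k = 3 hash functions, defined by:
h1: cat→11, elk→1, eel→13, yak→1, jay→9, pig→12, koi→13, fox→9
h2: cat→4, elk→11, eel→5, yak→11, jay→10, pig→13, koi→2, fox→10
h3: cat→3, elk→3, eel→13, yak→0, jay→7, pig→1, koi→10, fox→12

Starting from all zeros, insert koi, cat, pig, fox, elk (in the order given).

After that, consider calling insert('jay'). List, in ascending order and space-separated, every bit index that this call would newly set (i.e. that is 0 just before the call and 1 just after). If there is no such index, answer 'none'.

Start: bits=00000000000000
After insert 'koi': sets bits 2 10 13 -> bits=00100000001001
After insert 'cat': sets bits 3 4 11 -> bits=00111000001101
After insert 'pig': sets bits 1 12 13 -> bits=01111000001111
After insert 'fox': sets bits 9 10 12 -> bits=01111000011111
After insert 'elk': sets bits 1 3 11 -> bits=01111000011111
insert 'jay' would touch bits 7 9 10; currently bit7=0, bit9=1, bit10=1
Bits that are 0 among those (would change 0->1): 7

Answer: 7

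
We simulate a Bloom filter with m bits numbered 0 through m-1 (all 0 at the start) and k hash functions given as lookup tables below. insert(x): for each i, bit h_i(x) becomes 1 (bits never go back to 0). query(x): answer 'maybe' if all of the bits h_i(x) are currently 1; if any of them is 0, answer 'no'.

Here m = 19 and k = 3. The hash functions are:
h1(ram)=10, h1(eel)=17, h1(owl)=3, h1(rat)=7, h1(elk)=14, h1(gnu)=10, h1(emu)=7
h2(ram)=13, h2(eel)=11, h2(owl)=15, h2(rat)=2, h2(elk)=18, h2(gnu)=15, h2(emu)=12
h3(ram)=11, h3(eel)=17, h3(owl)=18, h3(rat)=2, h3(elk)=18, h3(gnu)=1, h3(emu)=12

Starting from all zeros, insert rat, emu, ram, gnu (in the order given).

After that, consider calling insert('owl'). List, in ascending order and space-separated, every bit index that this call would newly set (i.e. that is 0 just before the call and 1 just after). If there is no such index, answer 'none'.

Start: bits=0000000000000000000
After insert 'rat': sets bits 2 7 -> bits=0010000100000000000
After insert 'emu': sets bits 7 12 -> bits=0010000100001000000
After insert 'ram': sets bits 10 11 13 -> bits=0010000100111100000
After insert 'gnu': sets bits 1 10 15 -> bits=0110000100111101000
insert 'owl' would touch bits 3 15 18; currently bit3=0, bit15=1, bit18=0
Bits that are 0 among those (would change 0->1): 3 18

Answer: 3 18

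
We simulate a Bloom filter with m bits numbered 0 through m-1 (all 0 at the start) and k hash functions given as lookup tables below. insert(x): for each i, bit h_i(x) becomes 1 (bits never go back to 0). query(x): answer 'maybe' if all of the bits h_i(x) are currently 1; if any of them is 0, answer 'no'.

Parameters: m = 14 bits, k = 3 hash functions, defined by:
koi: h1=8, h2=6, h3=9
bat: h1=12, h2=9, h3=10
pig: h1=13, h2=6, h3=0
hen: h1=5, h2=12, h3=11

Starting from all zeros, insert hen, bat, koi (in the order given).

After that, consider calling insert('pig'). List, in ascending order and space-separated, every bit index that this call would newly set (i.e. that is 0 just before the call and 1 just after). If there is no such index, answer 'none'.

Answer: 0 13

Derivation:
Start: bits=00000000000000
After insert 'hen': sets bits 5 11 12 -> bits=00000100000110
After insert 'bat': sets bits 9 10 12 -> bits=00000100011110
After insert 'koi': sets bits 6 8 9 -> bits=00000110111110
insert 'pig' would touch bits 0 6 13; currently bit0=0, bit6=1, bit13=0
Bits that are 0 among those (would change 0->1): 0 13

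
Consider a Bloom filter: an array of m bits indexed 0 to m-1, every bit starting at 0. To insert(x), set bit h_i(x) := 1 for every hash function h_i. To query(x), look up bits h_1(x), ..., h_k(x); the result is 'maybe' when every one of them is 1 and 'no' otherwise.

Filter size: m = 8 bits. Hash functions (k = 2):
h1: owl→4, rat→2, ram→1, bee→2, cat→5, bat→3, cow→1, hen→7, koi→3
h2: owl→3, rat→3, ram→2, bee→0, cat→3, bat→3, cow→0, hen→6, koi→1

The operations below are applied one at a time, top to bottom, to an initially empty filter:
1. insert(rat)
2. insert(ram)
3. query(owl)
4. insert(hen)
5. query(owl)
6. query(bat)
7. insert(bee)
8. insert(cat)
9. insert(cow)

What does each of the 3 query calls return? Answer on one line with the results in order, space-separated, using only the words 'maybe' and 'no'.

Answer: no no maybe

Derivation:
Start: bits=00000000
Op 1: insert rat -> sets bits 2 3 -> bits=00110000
Op 2: insert ram -> sets bits 1 2 -> bits=01110000
Op 3: query owl -> checks bit3=1, bit4=0 (has a 0) -> no
Op 4: insert hen -> sets bits 6 7 -> bits=01110011
Op 5: query owl -> checks bit3=1, bit4=0 (has a 0) -> no
Op 6: query bat -> checks bit3=1 (all 1) -> maybe
Op 7: insert bee -> sets bits 0 2 -> bits=11110011
Op 8: insert cat -> sets bits 3 5 -> bits=11110111
Op 9: insert cow -> sets bits 0 1 -> bits=11110111
Query results in order: no no maybe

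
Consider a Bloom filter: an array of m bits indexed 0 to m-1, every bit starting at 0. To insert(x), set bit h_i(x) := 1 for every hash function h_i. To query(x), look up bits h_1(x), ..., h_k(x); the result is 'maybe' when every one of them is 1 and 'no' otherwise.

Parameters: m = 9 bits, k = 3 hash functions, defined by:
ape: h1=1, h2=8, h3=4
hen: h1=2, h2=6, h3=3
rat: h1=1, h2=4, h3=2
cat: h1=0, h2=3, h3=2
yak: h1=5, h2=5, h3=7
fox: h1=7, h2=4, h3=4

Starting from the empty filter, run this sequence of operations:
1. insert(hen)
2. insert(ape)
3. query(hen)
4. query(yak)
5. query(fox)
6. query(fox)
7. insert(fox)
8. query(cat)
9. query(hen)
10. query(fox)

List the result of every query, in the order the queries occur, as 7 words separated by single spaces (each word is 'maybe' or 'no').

Answer: maybe no no no no maybe maybe

Derivation:
Start: bits=000000000
Op 1: insert hen -> sets bits 2 3 6 -> bits=001100100
Op 2: insert ape -> sets bits 1 4 8 -> bits=011110101
Op 3: query hen -> checks bit2=1, bit3=1, bit6=1 (all 1) -> maybe
Op 4: query yak -> checks bit5=0, bit7=0 (has a 0) -> no
Op 5: query fox -> checks bit4=1, bit7=0 (has a 0) -> no
Op 6: query fox -> checks bit4=1, bit7=0 (has a 0) -> no
Op 7: insert fox -> sets bits 4 7 -> bits=011110111
Op 8: query cat -> checks bit0=0, bit2=1, bit3=1 (has a 0) -> no
Op 9: query hen -> checks bit2=1, bit3=1, bit6=1 (all 1) -> maybe
Op 10: query fox -> checks bit4=1, bit7=1 (all 1) -> maybe
Query results in order: maybe no no no no maybe maybe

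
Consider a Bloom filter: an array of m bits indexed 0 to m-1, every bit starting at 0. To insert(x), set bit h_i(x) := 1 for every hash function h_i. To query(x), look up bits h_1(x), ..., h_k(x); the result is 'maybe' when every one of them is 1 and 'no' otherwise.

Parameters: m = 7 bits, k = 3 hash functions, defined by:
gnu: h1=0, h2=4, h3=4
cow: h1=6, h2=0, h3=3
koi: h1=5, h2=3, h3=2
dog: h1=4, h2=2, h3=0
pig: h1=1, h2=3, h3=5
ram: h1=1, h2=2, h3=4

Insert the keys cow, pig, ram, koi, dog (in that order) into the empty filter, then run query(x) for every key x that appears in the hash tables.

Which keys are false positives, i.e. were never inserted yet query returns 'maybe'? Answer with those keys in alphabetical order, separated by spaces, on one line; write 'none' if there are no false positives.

Start: bits=0000000
After insert 'cow': sets bits 0 3 6 -> bits=1001001
After insert 'pig': sets bits 1 3 5 -> bits=1101011
After insert 'ram': sets bits 1 2 4 -> bits=1111111
After insert 'koi': sets bits 2 3 5 -> bits=1111111
After insert 'dog': sets bits 0 2 4 -> bits=1111111
Not inserted: gnu — query each against bits=1111111:
query gnu: checks bit0=1, bit4=1 (all 1) -> maybe => FALSE POSITIVE
False positives (alphabetical): gnu

Answer: gnu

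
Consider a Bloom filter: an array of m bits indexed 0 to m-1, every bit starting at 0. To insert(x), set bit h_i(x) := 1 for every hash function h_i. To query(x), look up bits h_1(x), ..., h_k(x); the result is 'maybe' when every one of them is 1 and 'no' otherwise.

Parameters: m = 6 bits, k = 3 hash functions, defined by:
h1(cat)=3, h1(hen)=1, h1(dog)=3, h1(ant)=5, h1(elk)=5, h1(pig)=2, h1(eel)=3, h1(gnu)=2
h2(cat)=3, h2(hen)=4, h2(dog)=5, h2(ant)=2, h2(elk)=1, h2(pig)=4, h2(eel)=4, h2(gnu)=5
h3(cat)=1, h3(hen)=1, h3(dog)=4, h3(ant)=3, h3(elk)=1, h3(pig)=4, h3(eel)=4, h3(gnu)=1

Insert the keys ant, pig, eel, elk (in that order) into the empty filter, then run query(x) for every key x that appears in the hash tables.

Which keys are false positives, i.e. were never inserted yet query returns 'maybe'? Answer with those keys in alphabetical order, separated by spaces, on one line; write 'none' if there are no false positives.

Start: bits=000000
After insert 'ant': sets bits 2 3 5 -> bits=001101
After insert 'pig': sets bits 2 4 -> bits=001111
After insert 'eel': sets bits 3 4 -> bits=001111
After insert 'elk': sets bits 1 5 -> bits=011111
Not inserted: cat dog gnu hen — query each against bits=011111:
query cat: checks bit1=1, bit3=1 (all 1) -> maybe => FALSE POSITIVE
query dog: checks bit3=1, bit4=1, bit5=1 (all 1) -> maybe => FALSE POSITIVE
query gnu: checks bit1=1, bit2=1, bit5=1 (all 1) -> maybe => FALSE POSITIVE
query hen: checks bit1=1, bit4=1 (all 1) -> maybe => FALSE POSITIVE
False positives (alphabetical): cat dog gnu hen

Answer: cat dog gnu hen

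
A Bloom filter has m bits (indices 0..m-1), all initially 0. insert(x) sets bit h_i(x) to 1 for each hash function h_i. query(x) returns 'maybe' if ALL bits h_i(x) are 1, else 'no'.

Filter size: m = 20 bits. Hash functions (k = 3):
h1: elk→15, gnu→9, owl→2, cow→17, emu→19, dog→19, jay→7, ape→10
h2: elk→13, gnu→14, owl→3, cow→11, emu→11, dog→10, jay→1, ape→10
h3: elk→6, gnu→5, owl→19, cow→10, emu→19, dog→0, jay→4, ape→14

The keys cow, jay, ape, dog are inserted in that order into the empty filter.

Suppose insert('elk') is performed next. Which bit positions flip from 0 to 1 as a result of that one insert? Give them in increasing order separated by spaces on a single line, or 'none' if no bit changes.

Answer: 6 13 15

Derivation:
Start: bits=00000000000000000000
After insert 'cow': sets bits 10 11 17 -> bits=00000000001100000100
After insert 'jay': sets bits 1 4 7 -> bits=01001001001100000100
After insert 'ape': sets bits 10 14 -> bits=01001001001100100100
After insert 'dog': sets bits 0 10 19 -> bits=11001001001100100101
insert 'elk' would touch bits 6 13 15; currently bit6=0, bit13=0, bit15=0
Bits that are 0 among those (would change 0->1): 6 13 15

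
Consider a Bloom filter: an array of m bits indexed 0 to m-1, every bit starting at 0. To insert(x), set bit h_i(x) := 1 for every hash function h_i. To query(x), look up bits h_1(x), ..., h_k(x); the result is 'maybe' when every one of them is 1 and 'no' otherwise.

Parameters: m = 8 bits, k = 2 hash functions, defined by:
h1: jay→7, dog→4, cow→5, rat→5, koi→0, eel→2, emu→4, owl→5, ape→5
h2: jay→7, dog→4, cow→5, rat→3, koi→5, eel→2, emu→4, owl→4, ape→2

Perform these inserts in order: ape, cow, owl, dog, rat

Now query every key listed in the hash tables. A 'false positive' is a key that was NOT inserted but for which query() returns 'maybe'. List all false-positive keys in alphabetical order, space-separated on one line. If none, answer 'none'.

Answer: eel emu

Derivation:
Start: bits=00000000
After insert 'ape': sets bits 2 5 -> bits=00100100
After insert 'cow': sets bits 5 -> bits=00100100
After insert 'owl': sets bits 4 5 -> bits=00101100
After insert 'dog': sets bits 4 -> bits=00101100
After insert 'rat': sets bits 3 5 -> bits=00111100
Not inserted: eel emu jay koi — query each against bits=00111100:
query eel: checks bit2=1 (all 1) -> maybe => FALSE POSITIVE
query emu: checks bit4=1 (all 1) -> maybe => FALSE POSITIVE
query jay: checks bit7=0 (has a 0) -> no => not a false positive
query koi: checks bit0=0, bit5=1 (has a 0) -> no => not a false positive
False positives (alphabetical): eel emu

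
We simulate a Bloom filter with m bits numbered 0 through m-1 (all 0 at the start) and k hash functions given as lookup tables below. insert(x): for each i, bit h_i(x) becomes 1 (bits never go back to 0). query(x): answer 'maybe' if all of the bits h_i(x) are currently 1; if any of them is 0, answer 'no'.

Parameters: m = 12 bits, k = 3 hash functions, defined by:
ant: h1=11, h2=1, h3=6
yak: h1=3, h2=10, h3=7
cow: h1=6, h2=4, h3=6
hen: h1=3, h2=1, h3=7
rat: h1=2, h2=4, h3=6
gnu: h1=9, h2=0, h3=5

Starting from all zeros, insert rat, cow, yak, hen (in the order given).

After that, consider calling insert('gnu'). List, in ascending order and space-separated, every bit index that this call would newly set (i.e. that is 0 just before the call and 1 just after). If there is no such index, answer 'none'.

Start: bits=000000000000
After insert 'rat': sets bits 2 4 6 -> bits=001010100000
After insert 'cow': sets bits 4 6 -> bits=001010100000
After insert 'yak': sets bits 3 7 10 -> bits=001110110010
After insert 'hen': sets bits 1 3 7 -> bits=011110110010
insert 'gnu' would touch bits 0 5 9; currently bit0=0, bit5=0, bit9=0
Bits that are 0 among those (would change 0->1): 0 5 9

Answer: 0 5 9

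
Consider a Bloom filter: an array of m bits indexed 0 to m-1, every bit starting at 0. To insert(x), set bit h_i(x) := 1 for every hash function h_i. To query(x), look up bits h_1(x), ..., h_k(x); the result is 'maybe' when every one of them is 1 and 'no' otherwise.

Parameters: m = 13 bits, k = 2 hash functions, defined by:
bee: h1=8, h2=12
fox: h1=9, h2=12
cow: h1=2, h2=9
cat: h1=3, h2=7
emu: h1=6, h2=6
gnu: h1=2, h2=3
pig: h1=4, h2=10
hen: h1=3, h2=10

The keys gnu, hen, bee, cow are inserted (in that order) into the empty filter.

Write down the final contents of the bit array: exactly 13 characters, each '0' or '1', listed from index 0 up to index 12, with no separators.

Answer: 0011000011101

Derivation:
Start: bits=0000000000000
After insert 'gnu': sets bits 2 3 -> bits=0011000000000
After insert 'hen': sets bits 3 10 -> bits=0011000000100
After insert 'bee': sets bits 8 12 -> bits=0011000010101
After insert 'cow': sets bits 2 9 -> bits=0011000011101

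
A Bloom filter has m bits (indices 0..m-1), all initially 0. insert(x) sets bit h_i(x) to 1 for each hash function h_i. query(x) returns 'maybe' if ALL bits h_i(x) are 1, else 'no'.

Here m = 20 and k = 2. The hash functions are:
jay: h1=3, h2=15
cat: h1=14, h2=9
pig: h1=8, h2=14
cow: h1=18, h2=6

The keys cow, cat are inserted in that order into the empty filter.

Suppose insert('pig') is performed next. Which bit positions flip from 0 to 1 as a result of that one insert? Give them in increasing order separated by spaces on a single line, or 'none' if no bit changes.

Start: bits=00000000000000000000
After insert 'cow': sets bits 6 18 -> bits=00000010000000000010
After insert 'cat': sets bits 9 14 -> bits=00000010010000100010
insert 'pig' would touch bits 8 14; currently bit8=0, bit14=1
Bits that are 0 among those (would change 0->1): 8

Answer: 8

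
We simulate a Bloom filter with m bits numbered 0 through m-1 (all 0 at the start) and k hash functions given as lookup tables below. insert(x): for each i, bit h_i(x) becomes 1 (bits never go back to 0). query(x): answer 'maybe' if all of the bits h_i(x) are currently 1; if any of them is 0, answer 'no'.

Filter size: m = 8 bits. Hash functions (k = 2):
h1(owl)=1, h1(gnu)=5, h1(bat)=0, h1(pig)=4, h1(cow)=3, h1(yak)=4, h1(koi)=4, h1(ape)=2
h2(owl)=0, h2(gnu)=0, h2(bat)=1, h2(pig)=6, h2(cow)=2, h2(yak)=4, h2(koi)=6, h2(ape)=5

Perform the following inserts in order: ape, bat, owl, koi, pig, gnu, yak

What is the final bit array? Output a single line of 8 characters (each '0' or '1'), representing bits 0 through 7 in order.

Answer: 11101110

Derivation:
Start: bits=00000000
After insert 'ape': sets bits 2 5 -> bits=00100100
After insert 'bat': sets bits 0 1 -> bits=11100100
After insert 'owl': sets bits 0 1 -> bits=11100100
After insert 'koi': sets bits 4 6 -> bits=11101110
After insert 'pig': sets bits 4 6 -> bits=11101110
After insert 'gnu': sets bits 0 5 -> bits=11101110
After insert 'yak': sets bits 4 -> bits=11101110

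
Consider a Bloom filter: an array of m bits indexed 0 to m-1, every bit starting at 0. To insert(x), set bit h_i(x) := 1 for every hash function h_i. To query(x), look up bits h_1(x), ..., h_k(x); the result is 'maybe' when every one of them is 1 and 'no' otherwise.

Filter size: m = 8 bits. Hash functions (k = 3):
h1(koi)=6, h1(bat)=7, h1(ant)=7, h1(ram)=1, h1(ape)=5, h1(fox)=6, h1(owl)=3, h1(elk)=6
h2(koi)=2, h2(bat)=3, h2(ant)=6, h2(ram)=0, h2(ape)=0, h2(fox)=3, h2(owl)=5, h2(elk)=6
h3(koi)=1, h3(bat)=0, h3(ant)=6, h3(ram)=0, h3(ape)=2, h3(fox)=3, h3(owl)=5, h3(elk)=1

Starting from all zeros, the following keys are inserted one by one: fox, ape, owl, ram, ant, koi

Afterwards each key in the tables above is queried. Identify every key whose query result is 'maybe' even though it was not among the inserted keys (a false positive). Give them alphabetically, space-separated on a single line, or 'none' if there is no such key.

Answer: bat elk

Derivation:
Start: bits=00000000
After insert 'fox': sets bits 3 6 -> bits=00010010
After insert 'ape': sets bits 0 2 5 -> bits=10110110
After insert 'owl': sets bits 3 5 -> bits=10110110
After insert 'ram': sets bits 0 1 -> bits=11110110
After insert 'ant': sets bits 6 7 -> bits=11110111
After insert 'koi': sets bits 1 2 6 -> bits=11110111
Not inserted: bat elk — query each against bits=11110111:
query bat: checks bit0=1, bit3=1, bit7=1 (all 1) -> maybe => FALSE POSITIVE
query elk: checks bit1=1, bit6=1 (all 1) -> maybe => FALSE POSITIVE
False positives (alphabetical): bat elk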